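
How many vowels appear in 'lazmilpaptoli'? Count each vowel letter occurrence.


Scanning each character of 'lazmilpaptoli':
  Position 1: 'l' -> consonant (running count: 0)
  Position 2: 'a' -> vowel (running count: 1)
  Position 3: 'z' -> consonant (running count: 1)
  Position 4: 'm' -> consonant (running count: 1)
  Position 5: 'i' -> vowel (running count: 2)
  Position 6: 'l' -> consonant (running count: 2)
  Position 7: 'p' -> consonant (running count: 2)
  Position 8: 'a' -> vowel (running count: 3)
  Position 9: 'p' -> consonant (running count: 3)
  Position 10: 't' -> consonant (running count: 3)
  Position 11: 'o' -> vowel (running count: 4)
  Position 12: 'l' -> consonant (running count: 4)
  Position 13: 'i' -> vowel (running count: 5)
Total vowels: 5

5


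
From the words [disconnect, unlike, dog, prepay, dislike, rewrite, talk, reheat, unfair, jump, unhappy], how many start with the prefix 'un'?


Checking each word for prefix 'un':
  'disconnect' -> no (count: 0)
  'unlike' -> YES, starts with 'un' (count: 1)
  'dog' -> no (count: 1)
  'prepay' -> no (count: 1)
  'dislike' -> no (count: 1)
  'rewrite' -> no (count: 1)
  'talk' -> no (count: 1)
  'reheat' -> no (count: 1)
  'unfair' -> YES, starts with 'un' (count: 2)
  'jump' -> no (count: 2)
  'unhappy' -> YES, starts with 'un' (count: 3)
Total with prefix 'un': 3

3


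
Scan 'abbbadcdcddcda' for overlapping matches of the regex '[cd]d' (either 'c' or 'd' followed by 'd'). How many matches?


Pattern: [cd]d means either 'c' or 'd' followed by 'd'.
Scanning 'abbbadcdcddcda' position-by-position:
  Pos 0: window 'ab' -> no
  Pos 1: window 'bb' -> no
  Pos 2: window 'bb' -> no
  Pos 3: window 'ba' -> no
  Pos 4: window 'ad' -> no
  Pos 5: window 'dc' -> no
  Pos 6: window 'cd' -> MATCH
  Pos 7: window 'dc' -> no
  Pos 8: window 'cd' -> MATCH
  Pos 9: window 'dd' -> MATCH
  Pos 10: window 'dc' -> no
  Pos 11: window 'cd' -> MATCH
  Pos 12: window 'da' -> no
  Pos 13: window 'a' -> no
Total matches: 4

4


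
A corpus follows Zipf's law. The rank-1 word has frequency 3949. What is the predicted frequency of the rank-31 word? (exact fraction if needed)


Zipf's law: freq(rank) = f1 / rank
f1 = 3949, rank = 31
freq = 3949 / 31
GCD(3949, 31) = 1
Simplified: 3949/31

3949/31


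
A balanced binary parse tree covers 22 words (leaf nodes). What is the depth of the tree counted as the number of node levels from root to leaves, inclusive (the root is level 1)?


In a balanced binary tree with n leaves the deepest leaf is ceil(log2(n)) edges below the root,
so counting node levels inclusive of root and leaves gives ceil(log2(n)) + 1 levels.
log2(22) = 4.4594
ceil(4.4594) = 5
levels = 5 + 1 = 6

6


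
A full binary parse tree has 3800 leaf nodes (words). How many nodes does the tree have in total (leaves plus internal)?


Leaf nodes (terminals): 3800
Internal nodes = n - 1 = 3800 - 1 = 3799
Total = leaves + internal = 3800 + 3799 = 7599

7599


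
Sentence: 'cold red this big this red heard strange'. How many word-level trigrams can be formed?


Word trigrams from [8] words:
  Trigram 1: (cold red this)
  Trigram 2: (red this big)
  Trigram 3: (this big this)
  Trigram 4: (big this red)
  Trigram 5: (this red heard)
  Trigram 6: (red heard strange)
Total word trigrams: 8 - 2 = 6

6


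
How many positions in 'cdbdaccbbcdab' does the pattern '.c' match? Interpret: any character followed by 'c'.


Pattern: .c means any character followed by 'c'.
Scanning 'cdbdaccbbcdab' position-by-position:
  Pos 0: window 'cd' -> no
  Pos 1: window 'db' -> no
  Pos 2: window 'bd' -> no
  Pos 3: window 'da' -> no
  Pos 4: window 'ac' -> MATCH
  Pos 5: window 'cc' -> MATCH
  Pos 6: window 'cb' -> no
  Pos 7: window 'bb' -> no
  Pos 8: window 'bc' -> MATCH
  Pos 9: window 'cd' -> no
  Pos 10: window 'da' -> no
  Pos 11: window 'ab' -> no
  Pos 12: window 'b' -> no
Total matches: 3

3


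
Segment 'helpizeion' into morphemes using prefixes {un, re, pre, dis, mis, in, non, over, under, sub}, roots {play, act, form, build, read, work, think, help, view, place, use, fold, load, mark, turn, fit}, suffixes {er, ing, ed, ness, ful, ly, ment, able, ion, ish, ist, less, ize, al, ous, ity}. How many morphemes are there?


Segmenting 'helpizeion' against the inventory:
  'help' -> root (morpheme 1)
  'ize' -> suffix (morpheme 2)
  'ion' -> suffix (morpheme 3)
Total morphemes: 3

3


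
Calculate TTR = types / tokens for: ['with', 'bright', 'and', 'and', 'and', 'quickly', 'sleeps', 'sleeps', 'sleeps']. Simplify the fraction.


Tokens: 9
Unique types: ('and', 'bright', 'quickly', 'sleeps', 'with') = 5
TTR = 5/9
Already in lowest terms.

5/9


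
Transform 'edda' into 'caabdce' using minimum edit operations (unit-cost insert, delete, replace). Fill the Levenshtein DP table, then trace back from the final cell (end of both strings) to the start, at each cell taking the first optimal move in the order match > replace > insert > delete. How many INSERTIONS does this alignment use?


Edit distance = 6. Backtracking from cell (4, 7) with preference match > replace > insert > delete,
then listing the resulting alignment 'edda' -> 'caabdce' left to right:
  Step 1: insert 'c' [insertion #1]
  Step 2: insert 'a' [insertion #2]
  Step 3: insert 'a' [insertion #3]
  Step 4: replace e->b
  Step 5: keep 'd'
  Step 6: replace d->c
  Step 7: replace a->e
Total insertions: 3

3


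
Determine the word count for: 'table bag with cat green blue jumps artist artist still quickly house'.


Counting words by splitting on spaces:
  Word 1: 'table'
  Word 2: 'bag'
  Word 3: 'with'
  Word 4: 'cat'
  Word 5: 'green'
  Word 6: 'blue'
  Word 7: 'jumps'
  Word 8: 'artist'
  Word 9: 'artist'
  Word 10: 'still'
  Word 11: 'quickly'
  Word 12: 'house'
Total words: 12

12


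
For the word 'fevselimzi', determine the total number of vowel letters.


Scanning each character of 'fevselimzi':
  Position 1: 'f' -> consonant (running count: 0)
  Position 2: 'e' -> vowel (running count: 1)
  Position 3: 'v' -> consonant (running count: 1)
  Position 4: 's' -> consonant (running count: 1)
  Position 5: 'e' -> vowel (running count: 2)
  Position 6: 'l' -> consonant (running count: 2)
  Position 7: 'i' -> vowel (running count: 3)
  Position 8: 'm' -> consonant (running count: 3)
  Position 9: 'z' -> consonant (running count: 3)
  Position 10: 'i' -> vowel (running count: 4)
Total vowels: 4

4


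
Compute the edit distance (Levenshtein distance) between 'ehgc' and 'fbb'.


Building DP table for s1='ehgc' (len 4) and s2='fbb' (len 3):
       f  b  b
    0  1  2  3
  e 1  1  2  3
  h 2  2  2  3
  g 3  3  3  3
  c 4  4  4  4
Edit distance = dp[4][3] = 4

4


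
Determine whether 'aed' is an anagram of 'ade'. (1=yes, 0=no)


Sort characters of 'aed': 'ade'
Sort characters of 'ade': 'ade'
Sorted forms match -> they ARE anagrams
Result: 1

1


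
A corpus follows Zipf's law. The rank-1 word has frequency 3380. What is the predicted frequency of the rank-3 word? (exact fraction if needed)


Zipf's law: freq(rank) = f1 / rank
f1 = 3380, rank = 3
freq = 3380 / 3
GCD(3380, 3) = 1
Simplified: 3380/3

3380/3


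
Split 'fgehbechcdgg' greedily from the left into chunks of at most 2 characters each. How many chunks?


'fgehbechcdgg' has 12 characters.
Chunking with max size 2:
  Chunk 1: 'fg' (positions 0-1)
  Chunk 2: 'eh' (positions 2-3)
  Chunk 3: 'be' (positions 4-5)
  Chunk 4: 'ch' (positions 6-7)
  Chunk 5: 'cd' (positions 8-9)
  Chunk 6: 'gg' (positions 10-11)
Total chunks: ceil(12 / 2) = 6

6


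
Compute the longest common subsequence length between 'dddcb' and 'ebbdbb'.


DP table for LCS of 'dddcb' and 'ebbdbb':
       e  b  b  d  b  b
    0  0  0  0  0  0  0
  d 0  0  0  0  1  1  1
  d 0  0  0  0  1  1  1
  d 0  0  0  0  1  1  1
  c 0  0  0  0  1  1  1
  b 0  0  1  1  1  2  2
LCS: 'db'
LCS length = 2

2


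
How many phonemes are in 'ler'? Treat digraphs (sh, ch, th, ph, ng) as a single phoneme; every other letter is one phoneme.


Parsing 'ler' greedily, digraphs first:
  'l' -> consonant phoneme (phonemes so far: 1)
  'e' -> vowel phoneme (phonemes so far: 2)
  'r' -> consonant phoneme (phonemes so far: 3)
Total phonemes: 3

3


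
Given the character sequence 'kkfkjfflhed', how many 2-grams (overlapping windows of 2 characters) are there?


String 'kkfkjfflhed' has length L = 11.
Number of overlapping n-grams = L - n + 1
Substituting: 11 - 2 + 1 = 10

10


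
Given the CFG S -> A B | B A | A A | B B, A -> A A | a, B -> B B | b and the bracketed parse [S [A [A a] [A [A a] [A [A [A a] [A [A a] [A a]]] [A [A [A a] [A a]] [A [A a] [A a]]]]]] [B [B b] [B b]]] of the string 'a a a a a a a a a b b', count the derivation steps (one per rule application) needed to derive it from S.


Every bracketed nonterminal node [X ...] in the tree is produced by exactly one rule application.
Reading the tree off as a leftmost derivation:
  Step 1: S  =>  A B   (applied S -> A B)
  Step 2: A B  =>  A A B   (applied A -> A A)
  Step 3: A A B  =>  a A B   (applied A -> a)
  Step 4: a A B  =>  a A A B   (applied A -> A A)
  Step 5: a A A B  =>  a a A B   (applied A -> a)
  Step 6: a a A B  =>  a a A A B   (applied A -> A A)
  Step 7: a a A A B  =>  a a A A A B   (applied A -> A A)
  Step 8: a a A A A B  =>  a a a A A B   (applied A -> a)
  Step 9: a a a A A B  =>  a a a A A A B   (applied A -> A A)
  Step 10: a a a A A A B  =>  a a a a A A B   (applied A -> a)
  Step 11: a a a a A A B  =>  a a a a a A B   (applied A -> a)
  Step 12: a a a a a A B  =>  a a a a a A A B   (applied A -> A A)
  Step 13: a a a a a A A B  =>  a a a a a A A A B   (applied A -> A A)
  Step 14: a a a a a A A A B  =>  a a a a a a A A B   (applied A -> a)
  Step 15: a a a a a a A A B  =>  a a a a a a a A B   (applied A -> a)
  Step 16: a a a a a a a A B  =>  a a a a a a a A A B   (applied A -> A A)
  Step 17: a a a a a a a A A B  =>  a a a a a a a a A B   (applied A -> a)
  Step 18: a a a a a a a a A B  =>  a a a a a a a a a B   (applied A -> a)
  Step 19: a a a a a a a a a B  =>  a a a a a a a a a B B   (applied B -> B B)
  Step 20: a a a a a a a a a B B  =>  a a a a a a a a a b B   (applied B -> b)
  Step 21: a a a a a a a a a b B  =>  a a a a a a a a a b b   (applied B -> b)
Final yield: a a a a a a a a a b b
Total rewrite steps: 21

21


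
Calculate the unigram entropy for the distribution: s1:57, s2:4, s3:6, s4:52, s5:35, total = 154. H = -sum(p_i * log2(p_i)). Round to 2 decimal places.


Computing entropy H = -sum(p_i * log2(p_i)):
  s1: p = 57/154 = 0.3701, -p*log2(p) = 0.5307
  s2: p = 4/154 = 0.0260, -p*log2(p) = 0.1368
  s3: p = 6/154 = 0.0390, -p*log2(p) = 0.1824
  s4: p = 52/154 = 0.3377, -p*log2(p) = 0.5289
  s5: p = 35/154 = 0.2273, -p*log2(p) = 0.4858
H = sum of terms = 1.8646
Rounded to 2 decimals: 1.86

1.86


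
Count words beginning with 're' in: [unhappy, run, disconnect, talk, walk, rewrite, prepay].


Checking each word for prefix 're':
  'unhappy' -> no (count: 0)
  'run' -> no (count: 0)
  'disconnect' -> no (count: 0)
  'talk' -> no (count: 0)
  'walk' -> no (count: 0)
  'rewrite' -> YES, starts with 're' (count: 1)
  'prepay' -> no (count: 1)
Total with prefix 're': 1

1


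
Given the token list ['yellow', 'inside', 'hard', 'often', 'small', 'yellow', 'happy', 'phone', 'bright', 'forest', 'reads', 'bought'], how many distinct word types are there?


Listing all tokens and tracking unique types:
  Token 1: 'yellow' -> NEW (unique so far: 1)
  Token 2: 'inside' -> NEW (unique so far: 2)
  Token 3: 'hard' -> NEW (unique so far: 3)
  Token 4: 'often' -> NEW (unique so far: 4)
  Token 5: 'small' -> NEW (unique so far: 5)
  Token 6: 'yellow' -> duplicate (unique so far: 5)
  Token 7: 'happy' -> NEW (unique so far: 6)
  Token 8: 'phone' -> NEW (unique so far: 7)
  Token 9: 'bright' -> NEW (unique so far: 8)
  Token 10: 'forest' -> NEW (unique so far: 9)
  Token 11: 'reads' -> NEW (unique so far: 10)
  Token 12: 'bought' -> NEW (unique so far: 11)
Unique types: ('bought', 'bright', 'forest', 'happy', 'hard', 'inside', 'often', 'phone', 'reads', 'small', 'yellow')
Vocabulary size: 11

11


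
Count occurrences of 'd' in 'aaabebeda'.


Scanning 'aaabebeda' for 'd':
  Position 7: 'd' -> MATCH (count: 1)
Total occurrences of 'd': 1

1


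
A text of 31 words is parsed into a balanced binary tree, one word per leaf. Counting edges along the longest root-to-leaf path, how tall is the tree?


In a balanced binary tree with n leaves the deepest leaf is ceil(log2(n)) edges below the root.
log2(31) = 4.9542
ceil(4.9542) = 5
height (edges) = 5

5


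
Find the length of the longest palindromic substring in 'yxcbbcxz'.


Scanning 'yxcbbcxz' for palindromic substrings.
Substring at positions 1-6: 'xcbbcx'.
Check: reverse('xcbbcx') = 'xcbbcx' -> palindrome confirmed.
Neighbouring characters ('y' / 'z') break symmetry, so it cannot extend further.
No longer palindromic substring exists; longest length = 6

6


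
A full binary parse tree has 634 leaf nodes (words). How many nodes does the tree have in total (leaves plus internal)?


Leaf nodes (terminals): 634
Internal nodes = n - 1 = 634 - 1 = 633
Total = leaves + internal = 634 + 633 = 1267

1267


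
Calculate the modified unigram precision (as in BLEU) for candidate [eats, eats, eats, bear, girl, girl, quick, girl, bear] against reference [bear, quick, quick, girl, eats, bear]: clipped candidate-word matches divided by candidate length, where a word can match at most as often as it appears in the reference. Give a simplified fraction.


Reference word counts: {'bear': 2, 'eats': 1, 'girl': 1, 'quick': 2}
Checking each candidate word (with clipping):
  'eats' -> in reference (ref count 1, used 1/1) -> match (matches: 1)
  'eats' -> ref count 1 already used up (1/1) -> clipped, no match (matches: 1)
  'eats' -> ref count 1 already used up (1/1) -> clipped, no match (matches: 1)
  'bear' -> in reference (ref count 2, used 1/2) -> match (matches: 2)
  'girl' -> in reference (ref count 1, used 1/1) -> match (matches: 3)
  'girl' -> ref count 1 already used up (1/1) -> clipped, no match (matches: 3)
  'quick' -> in reference (ref count 2, used 1/2) -> match (matches: 4)
  'girl' -> ref count 1 already used up (1/1) -> clipped, no match (matches: 4)
  'bear' -> in reference (ref count 2, used 2/2) -> match (matches: 5)
Clipped matches: 5, Candidate length: 9
Precision = 5/9

5/9


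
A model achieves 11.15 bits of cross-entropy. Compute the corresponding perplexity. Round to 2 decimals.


Perplexity formula: PP = 2^H
H = 11.15
PP = 2^11.15
Decompose: 2^11.15 = 2^11 * 2^0.15
2^11 = 2048, 2^0.15 ~ 1.1095695
PP ~ 2048 * 1.1095695 = 2272.3983360
Rounded to 2 decimals: 2272.40

2272.40


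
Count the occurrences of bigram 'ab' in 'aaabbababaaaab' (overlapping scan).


Scanning 'aaabbababaaaab' for bigram 'ab':
  Position 0: 'aa' -> no
  Position 1: 'aa' -> no
  Position 2: 'ab' -> MATCH
  Position 3: 'bb' -> no
  Position 4: 'ba' -> no
  Position 5: 'ab' -> MATCH
  Position 6: 'ba' -> no
  Position 7: 'ab' -> MATCH
  Position 8: 'ba' -> no
  Position 9: 'aa' -> no
  Position 10: 'aa' -> no
  Position 11: 'aa' -> no
  Position 12: 'ab' -> MATCH
Total matches: 4

4


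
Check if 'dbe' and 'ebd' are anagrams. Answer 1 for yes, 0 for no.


Sort characters of 'dbe': 'bde'
Sort characters of 'ebd': 'bde'
Sorted forms match -> they ARE anagrams
Result: 1

1


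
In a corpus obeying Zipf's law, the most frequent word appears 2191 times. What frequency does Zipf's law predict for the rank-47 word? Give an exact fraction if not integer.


Zipf's law: freq(rank) = f1 / rank
f1 = 2191, rank = 47
freq = 2191 / 47
GCD(2191, 47) = 1
Simplified: 2191/47

2191/47


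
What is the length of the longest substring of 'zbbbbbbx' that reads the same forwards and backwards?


Scanning 'zbbbbbbx' for palindromic substrings.
Substring at positions 1-6: 'bbbbbb'.
Check: reverse('bbbbbb') = 'bbbbbb' -> palindrome confirmed.
Neighbouring characters ('z' / 'x') break symmetry, so it cannot extend further.
No longer palindromic substring exists; longest length = 6

6


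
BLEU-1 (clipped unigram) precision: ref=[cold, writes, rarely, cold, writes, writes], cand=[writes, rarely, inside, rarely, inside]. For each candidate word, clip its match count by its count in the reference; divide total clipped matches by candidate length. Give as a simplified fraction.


Reference word counts: {'cold': 2, 'rarely': 1, 'writes': 3}
Checking each candidate word (with clipping):
  'writes' -> in reference (ref count 3, used 1/3) -> match (matches: 1)
  'rarely' -> in reference (ref count 1, used 1/1) -> match (matches: 2)
  'inside' -> not in reference -> no match (matches: 2)
  'rarely' -> ref count 1 already used up (1/1) -> clipped, no match (matches: 2)
  'inside' -> not in reference -> no match (matches: 2)
Clipped matches: 2, Candidate length: 5
Precision = 2/5

2/5


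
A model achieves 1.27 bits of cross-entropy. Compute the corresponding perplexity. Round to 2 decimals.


Perplexity formula: PP = 2^H
H = 1.27
PP = 2^1.27
Decompose: 2^1.27 = 2^1 * 2^0.27
2^1 = 2, 2^0.27 ~ 1.2058078
PP ~ 2 * 1.2058078 = 2.4116156
Rounded to 2 decimals: 2.41

2.41


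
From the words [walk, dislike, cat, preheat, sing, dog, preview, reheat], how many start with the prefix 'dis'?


Checking each word for prefix 'dis':
  'walk' -> no (count: 0)
  'dislike' -> YES, starts with 'dis' (count: 1)
  'cat' -> no (count: 1)
  'preheat' -> no (count: 1)
  'sing' -> no (count: 1)
  'dog' -> no (count: 1)
  'preview' -> no (count: 1)
  'reheat' -> no (count: 1)
Total with prefix 'dis': 1

1


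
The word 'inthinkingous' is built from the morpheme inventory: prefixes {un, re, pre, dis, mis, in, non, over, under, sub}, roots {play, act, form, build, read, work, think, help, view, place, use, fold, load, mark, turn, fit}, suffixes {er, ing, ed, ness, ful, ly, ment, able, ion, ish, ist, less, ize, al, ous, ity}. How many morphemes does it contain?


Segmenting 'inthinkingous' against the inventory:
  'in' -> prefix (morpheme 1)
  'think' -> root (morpheme 2)
  'ing' -> suffix (morpheme 3)
  'ous' -> suffix (morpheme 4)
Total morphemes: 4

4


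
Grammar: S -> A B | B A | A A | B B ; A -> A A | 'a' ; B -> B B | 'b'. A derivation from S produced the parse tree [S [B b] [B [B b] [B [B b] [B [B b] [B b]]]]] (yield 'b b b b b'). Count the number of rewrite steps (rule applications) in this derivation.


Every bracketed nonterminal node [X ...] in the tree is produced by exactly one rule application.
Reading the tree off as a leftmost derivation:
  Step 1: S  =>  B B   (applied S -> B B)
  Step 2: B B  =>  b B   (applied B -> b)
  Step 3: b B  =>  b B B   (applied B -> B B)
  Step 4: b B B  =>  b b B   (applied B -> b)
  Step 5: b b B  =>  b b B B   (applied B -> B B)
  Step 6: b b B B  =>  b b b B   (applied B -> b)
  Step 7: b b b B  =>  b b b B B   (applied B -> B B)
  Step 8: b b b B B  =>  b b b b B   (applied B -> b)
  Step 9: b b b b B  =>  b b b b b   (applied B -> b)
Final yield: b b b b b
Total rewrite steps: 9

9


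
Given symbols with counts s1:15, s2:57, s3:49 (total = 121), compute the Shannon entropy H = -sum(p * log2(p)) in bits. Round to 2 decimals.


Computing entropy H = -sum(p_i * log2(p_i)):
  s1: p = 15/121 = 0.1240, -p*log2(p) = 0.3734
  s2: p = 57/121 = 0.4711, -p*log2(p) = 0.5116
  s3: p = 49/121 = 0.4050, -p*log2(p) = 0.5281
H = sum of terms = 1.4131
Rounded to 2 decimals: 1.41

1.41


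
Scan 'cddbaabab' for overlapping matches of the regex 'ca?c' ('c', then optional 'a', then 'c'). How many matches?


Pattern: ca?c means 'c', then optional 'a', then 'c'.
Scanning 'cddbaabab' position-by-position:
  Pos 0: window 'cdd' -> no
  Pos 1: window 'ddb' -> no
  Pos 2: window 'dba' -> no
  Pos 3: window 'baa' -> no
  Pos 4: window 'aab' -> no
  Pos 5: window 'aba' -> no
  Pos 6: window 'bab' -> no
  Pos 7: window 'ab' -> no
  Pos 8: window 'b' -> no
Total matches: 0

0


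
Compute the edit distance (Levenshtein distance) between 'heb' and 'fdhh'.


Building DP table for s1='heb' (len 3) and s2='fdhh' (len 4):
       f  d  h  h
    0  1  2  3  4
  h 1  1  2  2  3
  e 2  2  2  3  3
  b 3  3  3  3  4
Edit distance = dp[3][4] = 4

4


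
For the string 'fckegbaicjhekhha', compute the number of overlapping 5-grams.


String 'fckegbaicjhekhha' has length L = 16.
Number of overlapping n-grams = L - n + 1
Substituting: 16 - 5 + 1 = 12

12


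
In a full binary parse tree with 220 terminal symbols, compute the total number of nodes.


Leaf nodes (terminals): 220
Internal nodes = n - 1 = 220 - 1 = 219
Total = leaves + internal = 220 + 219 = 439

439


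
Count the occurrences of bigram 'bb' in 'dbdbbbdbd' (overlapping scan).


Scanning 'dbdbbbdbd' for bigram 'bb':
  Position 0: 'db' -> no
  Position 1: 'bd' -> no
  Position 2: 'db' -> no
  Position 3: 'bb' -> MATCH
  Position 4: 'bb' -> MATCH
  Position 5: 'bd' -> no
  Position 6: 'db' -> no
  Position 7: 'bd' -> no
Total matches: 2

2


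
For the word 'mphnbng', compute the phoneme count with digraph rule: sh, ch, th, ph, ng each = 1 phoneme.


Parsing 'mphnbng' greedily, digraphs first:
  'm' -> consonant phoneme (phonemes so far: 1)
  'ph' -> digraph (1 consonant phoneme) (phonemes so far: 2)
  'n' -> consonant phoneme (phonemes so far: 3)
  'b' -> consonant phoneme (phonemes so far: 4)
  'ng' -> digraph (1 consonant phoneme) (phonemes so far: 5)
Total phonemes: 5

5


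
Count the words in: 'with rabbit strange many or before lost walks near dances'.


Counting words by splitting on spaces:
  Word 1: 'with'
  Word 2: 'rabbit'
  Word 3: 'strange'
  Word 4: 'many'
  Word 5: 'or'
  Word 6: 'before'
  Word 7: 'lost'
  Word 8: 'walks'
  Word 9: 'near'
  Word 10: 'dances'
Total words: 10

10


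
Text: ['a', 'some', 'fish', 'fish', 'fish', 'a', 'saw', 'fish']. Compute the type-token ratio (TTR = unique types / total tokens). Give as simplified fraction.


Tokens: 8
Unique types: ('a', 'fish', 'saw', 'some') = 4
TTR = 4/8
Simplify: divide both by 4 -> 1/2
TTR = 1/2

1/2


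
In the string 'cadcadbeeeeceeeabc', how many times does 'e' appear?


Scanning 'cadcadbeeeeceeeabc' for 'e':
  Position 7: 'e' -> MATCH (count: 1)
  Position 8: 'e' -> MATCH (count: 2)
  Position 9: 'e' -> MATCH (count: 3)
  Position 10: 'e' -> MATCH (count: 4)
  Position 12: 'e' -> MATCH (count: 5)
  Position 13: 'e' -> MATCH (count: 6)
  Position 14: 'e' -> MATCH (count: 7)
Total occurrences of 'e': 7

7


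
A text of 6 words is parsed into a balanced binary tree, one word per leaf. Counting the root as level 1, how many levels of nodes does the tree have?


In a balanced binary tree with n leaves the deepest leaf is ceil(log2(n)) edges below the root,
so counting node levels inclusive of root and leaves gives ceil(log2(n)) + 1 levels.
log2(6) = 2.5850
ceil(2.5850) = 3
levels = 3 + 1 = 4

4


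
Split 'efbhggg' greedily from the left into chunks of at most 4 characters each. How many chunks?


'efbhggg' has 7 characters.
Chunking with max size 4:
  Chunk 1: 'efbh' (positions 0-3)
  Chunk 2: 'ggg' (positions 4-6)
Total chunks: ceil(7 / 4) = 2

2


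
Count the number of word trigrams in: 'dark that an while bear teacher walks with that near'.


Word trigrams from [10] words:
  Trigram 1: (dark that an)
  Trigram 2: (that an while)
  Trigram 3: (an while bear)
  Trigram 4: (while bear teacher)
  Trigram 5: (bear teacher walks)
  Trigram 6: (teacher walks with)
  Trigram 7: (walks with that)
  Trigram 8: (with that near)
Total word trigrams: 10 - 2 = 8

8


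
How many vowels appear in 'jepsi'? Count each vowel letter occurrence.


Scanning each character of 'jepsi':
  Position 1: 'j' -> consonant (running count: 0)
  Position 2: 'e' -> vowel (running count: 1)
  Position 3: 'p' -> consonant (running count: 1)
  Position 4: 's' -> consonant (running count: 1)
  Position 5: 'i' -> vowel (running count: 2)
Total vowels: 2

2


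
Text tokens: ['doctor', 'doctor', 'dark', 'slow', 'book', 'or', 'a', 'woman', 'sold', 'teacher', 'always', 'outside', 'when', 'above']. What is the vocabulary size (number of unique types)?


Listing all tokens and tracking unique types:
  Token 1: 'doctor' -> NEW (unique so far: 1)
  Token 2: 'doctor' -> duplicate (unique so far: 1)
  Token 3: 'dark' -> NEW (unique so far: 2)
  Token 4: 'slow' -> NEW (unique so far: 3)
  Token 5: 'book' -> NEW (unique so far: 4)
  Token 6: 'or' -> NEW (unique so far: 5)
  Token 7: 'a' -> NEW (unique so far: 6)
  Token 8: 'woman' -> NEW (unique so far: 7)
  Token 9: 'sold' -> NEW (unique so far: 8)
  Token 10: 'teacher' -> NEW (unique so far: 9)
  Token 11: 'always' -> NEW (unique so far: 10)
  Token 12: 'outside' -> NEW (unique so far: 11)
  Token 13: 'when' -> NEW (unique so far: 12)
  Token 14: 'above' -> NEW (unique so far: 13)
Unique types: ('a', 'above', 'always', 'book', 'dark', 'doctor', 'or', 'outside', 'slow', 'sold', 'teacher', 'when', 'woman')
Vocabulary size: 13

13


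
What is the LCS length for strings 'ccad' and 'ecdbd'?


DP table for LCS of 'ccad' and 'ecdbd':
       e  c  d  b  d
    0  0  0  0  0  0
  c 0  0  1  1  1  1
  c 0  0  1  1  1  1
  a 0  0  1  1  1  1
  d 0  0  1  2  2  2
LCS: 'cd'
LCS length = 2

2


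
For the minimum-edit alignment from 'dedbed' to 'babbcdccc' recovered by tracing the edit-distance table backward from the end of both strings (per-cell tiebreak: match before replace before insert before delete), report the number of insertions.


Edit distance = 7. Backtracking from cell (6, 9) with preference match > replace > insert > delete,
then listing the resulting alignment 'dedbed' -> 'babbcdccc' left to right:
  Step 1: replace d->b
  Step 2: replace e->a
  Step 3: replace d->b
  Step 4: keep 'b'
  Step 5: replace e->c
  Step 6: keep 'd'
  Step 7: insert 'c' [insertion #1]
  Step 8: insert 'c' [insertion #2]
  Step 9: insert 'c' [insertion #3]
Total insertions: 3

3


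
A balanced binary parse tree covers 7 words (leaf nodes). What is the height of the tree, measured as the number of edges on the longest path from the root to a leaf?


In a balanced binary tree with n leaves the deepest leaf is ceil(log2(n)) edges below the root.
log2(7) = 2.8074
ceil(2.8074) = 3
height (edges) = 3

3


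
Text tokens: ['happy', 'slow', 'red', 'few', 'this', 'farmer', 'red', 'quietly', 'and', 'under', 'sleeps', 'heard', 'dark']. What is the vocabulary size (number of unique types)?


Listing all tokens and tracking unique types:
  Token 1: 'happy' -> NEW (unique so far: 1)
  Token 2: 'slow' -> NEW (unique so far: 2)
  Token 3: 'red' -> NEW (unique so far: 3)
  Token 4: 'few' -> NEW (unique so far: 4)
  Token 5: 'this' -> NEW (unique so far: 5)
  Token 6: 'farmer' -> NEW (unique so far: 6)
  Token 7: 'red' -> duplicate (unique so far: 6)
  Token 8: 'quietly' -> NEW (unique so far: 7)
  Token 9: 'and' -> NEW (unique so far: 8)
  Token 10: 'under' -> NEW (unique so far: 9)
  Token 11: 'sleeps' -> NEW (unique so far: 10)
  Token 12: 'heard' -> NEW (unique so far: 11)
  Token 13: 'dark' -> NEW (unique so far: 12)
Unique types: ('and', 'dark', 'farmer', 'few', 'happy', 'heard', 'quietly', 'red', 'sleeps', 'slow', 'this', 'under')
Vocabulary size: 12

12


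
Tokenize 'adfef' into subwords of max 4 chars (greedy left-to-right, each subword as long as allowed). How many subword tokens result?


'adfef' has 5 characters.
Chunking with max size 4:
  Chunk 1: 'adfe' (positions 0-3)
  Chunk 2: 'f' (positions 4-4)
Total chunks: ceil(5 / 4) = 2

2


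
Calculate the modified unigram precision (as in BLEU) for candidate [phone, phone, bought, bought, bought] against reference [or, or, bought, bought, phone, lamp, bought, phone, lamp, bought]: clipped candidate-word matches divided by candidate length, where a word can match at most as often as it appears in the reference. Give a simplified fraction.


Reference word counts: {'bought': 4, 'lamp': 2, 'or': 2, 'phone': 2}
Checking each candidate word (with clipping):
  'phone' -> in reference (ref count 2, used 1/2) -> match (matches: 1)
  'phone' -> in reference (ref count 2, used 2/2) -> match (matches: 2)
  'bought' -> in reference (ref count 4, used 1/4) -> match (matches: 3)
  'bought' -> in reference (ref count 4, used 2/4) -> match (matches: 4)
  'bought' -> in reference (ref count 4, used 3/4) -> match (matches: 5)
Clipped matches: 5, Candidate length: 5
Precision = 5/5 = 1

1


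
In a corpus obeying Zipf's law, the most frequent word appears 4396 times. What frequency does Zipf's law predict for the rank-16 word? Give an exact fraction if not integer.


Zipf's law: freq(rank) = f1 / rank
f1 = 4396, rank = 16
freq = 4396 / 16
GCD(4396, 16) = 4
Simplified: 1099/4

1099/4


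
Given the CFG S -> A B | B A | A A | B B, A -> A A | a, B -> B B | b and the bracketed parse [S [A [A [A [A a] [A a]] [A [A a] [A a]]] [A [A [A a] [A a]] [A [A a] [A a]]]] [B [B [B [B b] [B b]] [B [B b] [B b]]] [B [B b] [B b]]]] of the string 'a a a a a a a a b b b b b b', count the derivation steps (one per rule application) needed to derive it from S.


Every bracketed nonterminal node [X ...] in the tree is produced by exactly one rule application.
Reading the tree off as a leftmost derivation:
  Step 1: S  =>  A B   (applied S -> A B)
  Step 2: A B  =>  A A B   (applied A -> A A)
  Step 3: A A B  =>  A A A B   (applied A -> A A)
  Step 4: A A A B  =>  A A A A B   (applied A -> A A)
  Step 5: A A A A B  =>  a A A A B   (applied A -> a)
  Step 6: a A A A B  =>  a a A A B   (applied A -> a)
  Step 7: a a A A B  =>  a a A A A B   (applied A -> A A)
  Step 8: a a A A A B  =>  a a a A A B   (applied A -> a)
  Step 9: a a a A A B  =>  a a a a A B   (applied A -> a)
  Step 10: a a a a A B  =>  a a a a A A B   (applied A -> A A)
  Step 11: a a a a A A B  =>  a a a a A A A B   (applied A -> A A)
  Step 12: a a a a A A A B  =>  a a a a a A A B   (applied A -> a)
  Step 13: a a a a a A A B  =>  a a a a a a A B   (applied A -> a)
  Step 14: a a a a a a A B  =>  a a a a a a A A B   (applied A -> A A)
  Step 15: a a a a a a A A B  =>  a a a a a a a A B   (applied A -> a)
  Step 16: a a a a a a a A B  =>  a a a a a a a a B   (applied A -> a)
  Step 17: a a a a a a a a B  =>  a a a a a a a a B B   (applied B -> B B)
  Step 18: a a a a a a a a B B  =>  a a a a a a a a B B B   (applied B -> B B)
  Step 19: a a a a a a a a B B B  =>  a a a a a a a a B B B B   (applied B -> B B)
  Step 20: a a a a a a a a B B B B  =>  a a a a a a a a b B B B   (applied B -> b)
  Step 21: a a a a a a a a b B B B  =>  a a a a a a a a b b B B   (applied B -> b)
  Step 22: a a a a a a a a b b B B  =>  a a a a a a a a b b B B B   (applied B -> B B)
  Step 23: a a a a a a a a b b B B B  =>  a a a a a a a a b b b B B   (applied B -> b)
  Step 24: a a a a a a a a b b b B B  =>  a a a a a a a a b b b b B   (applied B -> b)
  Step 25: a a a a a a a a b b b b B  =>  a a a a a a a a b b b b B B   (applied B -> B B)
  Step 26: a a a a a a a a b b b b B B  =>  a a a a a a a a b b b b b B   (applied B -> b)
  Step 27: a a a a a a a a b b b b b B  =>  a a a a a a a a b b b b b b   (applied B -> b)
Final yield: a a a a a a a a b b b b b b
Total rewrite steps: 27

27


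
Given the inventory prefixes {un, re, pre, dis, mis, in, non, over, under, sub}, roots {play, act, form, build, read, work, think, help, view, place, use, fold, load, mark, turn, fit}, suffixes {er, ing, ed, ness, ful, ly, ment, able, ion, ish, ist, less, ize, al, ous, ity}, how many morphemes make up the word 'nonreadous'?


Segmenting 'nonreadous' against the inventory:
  'non' -> prefix (morpheme 1)
  'read' -> root (morpheme 2)
  'ous' -> suffix (morpheme 3)
Total morphemes: 3

3


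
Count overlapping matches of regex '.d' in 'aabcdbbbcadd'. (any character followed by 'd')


Pattern: .d means any character followed by 'd'.
Scanning 'aabcdbbbcadd' position-by-position:
  Pos 0: window 'aa' -> no
  Pos 1: window 'ab' -> no
  Pos 2: window 'bc' -> no
  Pos 3: window 'cd' -> MATCH
  Pos 4: window 'db' -> no
  Pos 5: window 'bb' -> no
  Pos 6: window 'bb' -> no
  Pos 7: window 'bc' -> no
  Pos 8: window 'ca' -> no
  Pos 9: window 'ad' -> MATCH
  Pos 10: window 'dd' -> MATCH
  Pos 11: window 'd' -> no
Total matches: 3

3


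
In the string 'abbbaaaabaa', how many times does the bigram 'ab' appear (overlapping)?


Scanning 'abbbaaaabaa' for bigram 'ab':
  Position 0: 'ab' -> MATCH
  Position 1: 'bb' -> no
  Position 2: 'bb' -> no
  Position 3: 'ba' -> no
  Position 4: 'aa' -> no
  Position 5: 'aa' -> no
  Position 6: 'aa' -> no
  Position 7: 'ab' -> MATCH
  Position 8: 'ba' -> no
  Position 9: 'aa' -> no
Total matches: 2

2


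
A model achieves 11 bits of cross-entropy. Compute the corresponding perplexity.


Perplexity formula: PP = 2^H
H = 11
PP = 2^11
PP = 2^11 = 2048

2048


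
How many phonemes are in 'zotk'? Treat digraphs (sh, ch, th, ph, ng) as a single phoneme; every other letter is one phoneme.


Parsing 'zotk' greedily, digraphs first:
  'z' -> consonant phoneme (phonemes so far: 1)
  'o' -> vowel phoneme (phonemes so far: 2)
  't' -> consonant phoneme (phonemes so far: 3)
  'k' -> consonant phoneme (phonemes so far: 4)
Total phonemes: 4

4


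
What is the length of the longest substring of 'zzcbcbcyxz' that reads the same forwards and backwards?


Scanning 'zzcbcbcyxz' for palindromic substrings.
Substring at positions 2-6: 'cbcbc'.
Check: reverse('cbcbc') = 'cbcbc' -> palindrome confirmed.
Neighbouring characters ('z' / 'y') break symmetry, so it cannot extend further.
No longer palindromic substring exists; longest length = 5

5


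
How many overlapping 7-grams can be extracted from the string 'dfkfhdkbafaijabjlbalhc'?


String 'dfkfhdkbafaijabjlbalhc' has length L = 22.
Number of overlapping n-grams = L - n + 1
Substituting: 22 - 7 + 1 = 16

16


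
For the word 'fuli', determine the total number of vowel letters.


Scanning each character of 'fuli':
  Position 1: 'f' -> consonant (running count: 0)
  Position 2: 'u' -> vowel (running count: 1)
  Position 3: 'l' -> consonant (running count: 1)
  Position 4: 'i' -> vowel (running count: 2)
Total vowels: 2

2


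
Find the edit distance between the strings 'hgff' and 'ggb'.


Building DP table for s1='hgff' (len 4) and s2='ggb' (len 3):
       g  g  b
    0  1  2  3
  h 1  1  2  3
  g 2  1  1  2
  f 3  2  2  2
  f 4  3  3  3
Edit distance = dp[4][3] = 3

3


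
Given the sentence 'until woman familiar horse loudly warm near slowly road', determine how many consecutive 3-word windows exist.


Word trigrams from [9] words:
  Trigram 1: (until woman familiar)
  Trigram 2: (woman familiar horse)
  Trigram 3: (familiar horse loudly)
  Trigram 4: (horse loudly warm)
  Trigram 5: (loudly warm near)
  Trigram 6: (warm near slowly)
  Trigram 7: (near slowly road)
Total word trigrams: 9 - 2 = 7

7


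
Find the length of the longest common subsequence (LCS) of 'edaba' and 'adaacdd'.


DP table for LCS of 'edaba' and 'adaacdd':
       a  d  a  a  c  d  d
    0  0  0  0  0  0  0  0
  e 0  0  0  0  0  0  0  0
  d 0  0  1  1  1  1  1  1
  a 0  1  1  2  2  2  2  2
  b 0  1  1  2  2  2  2  2
  a 0  1  1  2  3  3  3  3
LCS: 'daa'
LCS length = 3

3


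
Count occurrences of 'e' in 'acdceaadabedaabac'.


Scanning 'acdceaadabedaabac' for 'e':
  Position 4: 'e' -> MATCH (count: 1)
  Position 10: 'e' -> MATCH (count: 2)
Total occurrences of 'e': 2

2


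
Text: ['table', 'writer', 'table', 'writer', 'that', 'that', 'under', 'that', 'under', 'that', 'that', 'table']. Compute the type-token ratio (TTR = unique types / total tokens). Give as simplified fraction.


Tokens: 12
Unique types: ('table', 'that', 'under', 'writer') = 4
TTR = 4/12
Simplify: divide both by 4 -> 1/3
TTR = 1/3

1/3


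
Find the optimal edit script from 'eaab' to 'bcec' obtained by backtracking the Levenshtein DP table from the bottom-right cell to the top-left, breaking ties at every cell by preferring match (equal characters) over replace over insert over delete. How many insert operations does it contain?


Edit distance = 4. Backtracking from cell (4, 4) with preference match > replace > insert > delete,
then listing the resulting alignment 'eaab' -> 'bcec' left to right:
  Step 1: replace e->b
  Step 2: replace a->c
  Step 3: replace a->e
  Step 4: replace b->c
Total insertions: 0

0


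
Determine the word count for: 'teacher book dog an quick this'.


Counting words by splitting on spaces:
  Word 1: 'teacher'
  Word 2: 'book'
  Word 3: 'dog'
  Word 4: 'an'
  Word 5: 'quick'
  Word 6: 'this'
Total words: 6

6


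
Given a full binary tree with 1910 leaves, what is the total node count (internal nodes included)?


Leaf nodes (terminals): 1910
Internal nodes = n - 1 = 1910 - 1 = 1909
Total = leaves + internal = 1910 + 1909 = 3819

3819


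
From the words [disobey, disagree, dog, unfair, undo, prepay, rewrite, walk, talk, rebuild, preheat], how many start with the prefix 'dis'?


Checking each word for prefix 'dis':
  'disobey' -> YES, starts with 'dis' (count: 1)
  'disagree' -> YES, starts with 'dis' (count: 2)
  'dog' -> no (count: 2)
  'unfair' -> no (count: 2)
  'undo' -> no (count: 2)
  'prepay' -> no (count: 2)
  'rewrite' -> no (count: 2)
  'walk' -> no (count: 2)
  'talk' -> no (count: 2)
  'rebuild' -> no (count: 2)
  'preheat' -> no (count: 2)
Total with prefix 'dis': 2

2


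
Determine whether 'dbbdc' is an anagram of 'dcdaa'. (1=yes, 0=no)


Sort characters of 'dbbdc': 'bbcdd'
Sort characters of 'dcdaa': 'aacdd'
Sorted forms differ -> they are NOT anagrams
Result: 0

0


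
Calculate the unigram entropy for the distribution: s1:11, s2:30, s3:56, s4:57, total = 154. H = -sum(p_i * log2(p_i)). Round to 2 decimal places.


Computing entropy H = -sum(p_i * log2(p_i)):
  s1: p = 11/154 = 0.0714, -p*log2(p) = 0.2720
  s2: p = 30/154 = 0.1948, -p*log2(p) = 0.4597
  s3: p = 56/154 = 0.3636, -p*log2(p) = 0.5307
  s4: p = 57/154 = 0.3701, -p*log2(p) = 0.5307
H = sum of terms = 1.7931
Rounded to 2 decimals: 1.79

1.79


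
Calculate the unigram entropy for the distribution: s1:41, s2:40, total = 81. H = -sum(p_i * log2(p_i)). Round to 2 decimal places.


Computing entropy H = -sum(p_i * log2(p_i)):
  s1: p = 41/81 = 0.5062, -p*log2(p) = 0.4972
  s2: p = 40/81 = 0.4938, -p*log2(p) = 0.5027
H = sum of terms = 0.9999
Rounded to 2 decimals: 1.00

1.00


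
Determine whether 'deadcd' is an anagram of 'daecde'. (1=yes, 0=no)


Sort characters of 'deadcd': 'acddde'
Sort characters of 'daecde': 'acddee'
Sorted forms differ -> they are NOT anagrams
Result: 0

0


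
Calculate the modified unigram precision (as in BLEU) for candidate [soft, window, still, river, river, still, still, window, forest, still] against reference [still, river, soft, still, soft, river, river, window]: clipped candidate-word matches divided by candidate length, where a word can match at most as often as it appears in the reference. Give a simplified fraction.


Reference word counts: {'river': 3, 'soft': 2, 'still': 2, 'window': 1}
Checking each candidate word (with clipping):
  'soft' -> in reference (ref count 2, used 1/2) -> match (matches: 1)
  'window' -> in reference (ref count 1, used 1/1) -> match (matches: 2)
  'still' -> in reference (ref count 2, used 1/2) -> match (matches: 3)
  'river' -> in reference (ref count 3, used 1/3) -> match (matches: 4)
  'river' -> in reference (ref count 3, used 2/3) -> match (matches: 5)
  'still' -> in reference (ref count 2, used 2/2) -> match (matches: 6)
  'still' -> ref count 2 already used up (2/2) -> clipped, no match (matches: 6)
  'window' -> ref count 1 already used up (1/1) -> clipped, no match (matches: 6)
  'forest' -> not in reference -> no match (matches: 6)
  'still' -> ref count 2 already used up (2/2) -> clipped, no match (matches: 6)
Clipped matches: 6, Candidate length: 10
Precision = 6/10 = 3/5

3/5


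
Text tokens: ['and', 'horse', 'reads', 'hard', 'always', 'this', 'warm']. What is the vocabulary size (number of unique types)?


Listing all tokens and tracking unique types:
  Token 1: 'and' -> NEW (unique so far: 1)
  Token 2: 'horse' -> NEW (unique so far: 2)
  Token 3: 'reads' -> NEW (unique so far: 3)
  Token 4: 'hard' -> NEW (unique so far: 4)
  Token 5: 'always' -> NEW (unique so far: 5)
  Token 6: 'this' -> NEW (unique so far: 6)
  Token 7: 'warm' -> NEW (unique so far: 7)
Unique types: ('always', 'and', 'hard', 'horse', 'reads', 'this', 'warm')
Vocabulary size: 7

7
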